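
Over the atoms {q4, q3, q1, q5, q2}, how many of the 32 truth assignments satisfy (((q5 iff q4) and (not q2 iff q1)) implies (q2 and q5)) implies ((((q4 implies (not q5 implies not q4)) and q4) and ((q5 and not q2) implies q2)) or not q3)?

Initial set: {T ((((q5 iff q4) and (not q2 iff q1)) implies (q2 and q5)) implies ((((q4 implies (not q5 implies not q4)) and q4) and ((q5 and not q2) implies q2)) or not q3))}.
T ((((q5 iff q4) and (not q2 iff q1)) implies (q2 and q5)) implies ((((q4 implies (not q5 implies not q4)) and q4) and ((q5 and not q2) implies q2)) or not q3)): β-rule — branch into F (((q5 iff q4) and (not q2 iff q1)) implies (q2 and q5))  //  T ((((q4 implies (not q5 implies not q4)) and q4) and ((q5 and not q2) implies q2)) or not q3).
  branch 1 (add F (((q5 iff q4) and (not q2 iff q1)) implies (q2 and q5))):
    F (((q5 iff q4) and (not q2 iff q1)) implies (q2 and q5)): α-rule — add T ((q5 iff q4) and (not q2 iff q1)), F (q2 and q5).
    T ((q5 iff q4) and (not q2 iff q1)): α-rule — add T (q5 iff q4), T (not q2 iff q1).
    F (q2 and q5): β-rule — branch into F q2  //  F q5.
      branch 1.1 (add F q2):
        T (q5 iff q4): β-rule — branch into T q5, T q4  //  F q5, F q4.
          branch 1.1.1 (add T q5, T q4):
            T (not q2 iff q1): β-rule — branch into T not q2, T q1  //  F not q2, F q1.
              branch 1.1.1.1 (add T not q2, T q1):
                ○ open, literals {q1=1, q2=0, q4=1, q5=1}.
              branch 1.1.1.2 (add F not q2, F q1):
                × closes — contains both q2 and not q2.
          branch 1.1.2 (add F q5, F q4):
            T (not q2 iff q1): β-rule — branch into T not q2, T q1  //  F not q2, F q1.
              branch 1.1.2.1 (add T not q2, T q1):
                ○ open, literals {q1=1, q2=0, q4=0, q5=0}.
              branch 1.1.2.2 (add F not q2, F q1):
                × closes — contains both q2 and not q2.
      branch 1.2 (add F q5):
        T (q5 iff q4): β-rule — branch into T q5, T q4  //  F q5, F q4.
          branch 1.2.1 (add T q5, T q4):
            × closes — contains both q5 and not q5.
          branch 1.2.2 (add F q5, F q4):
            T (not q2 iff q1): β-rule — branch into T not q2, T q1  //  F not q2, F q1.
              branch 1.2.2.1 (add T not q2, T q1):
                ○ open, literals {q1=1, q2=0, q4=0, q5=0}.
              branch 1.2.2.2 (add F not q2, F q1):
                ○ open, literals {q1=0, q2=1, q4=0, q5=0}.
  branch 2 (add T ((((q4 implies (not q5 implies not q4)) and q4) and ((q5 and not q2) implies q2)) or not q3)):
    T ((((q4 implies (not q5 implies not q4)) and q4) and ((q5 and not q2) implies q2)) or not q3): β-rule — branch into T (((q4 implies (not q5 implies not q4)) and q4) and ((q5 and not q2) implies q2))  //  T not q3.
      branch 2.1 (add T (((q4 implies (not q5 implies not q4)) and q4) and ((q5 and not q2) implies q2))):
        T (((q4 implies (not q5 implies not q4)) and q4) and ((q5 and not q2) implies q2)): α-rule — add T ((q4 implies (not q5 implies not q4)) and q4), T ((q5 and not q2) implies q2).
        T ((q4 implies (not q5 implies not q4)) and q4): α-rule — add T (q4 implies (not q5 implies not q4)), T q4.
        T ((q5 and not q2) implies q2): β-rule — branch into F (q5 and not q2)  //  T q2.
          branch 2.1.1 (add F (q5 and not q2)):
            T (q4 implies (not q5 implies not q4)): β-rule — branch into F q4  //  T (not q5 implies not q4).
              branch 2.1.1.1 (add F q4):
                × closes — contains both q4 and not q4.
              branch 2.1.1.2 (add T (not q5 implies not q4)):
                F (q5 and not q2): β-rule — branch into F q5  //  F not q2.
                  branch 2.1.1.2.1 (add F q5):
                    T (not q5 implies not q4): β-rule — branch into F not q5  //  T not q4.
                      branch 2.1.1.2.1.1 (add F not q5):
                        × closes — contains both q5 and not q5.
                      branch 2.1.1.2.1.2 (add T not q4):
                        × closes — contains both q4 and not q4.
                  branch 2.1.1.2.2 (add F not q2):
                    T (not q5 implies not q4): β-rule — branch into F not q5  //  T not q4.
                      branch 2.1.1.2.2.1 (add F not q5):
                        ○ open, literals {q2=1, q4=1, q5=1}.
                      branch 2.1.1.2.2.2 (add T not q4):
                        × closes — contains both q4 and not q4.
          branch 2.1.2 (add T q2):
            T (q4 implies (not q5 implies not q4)): β-rule — branch into F q4  //  T (not q5 implies not q4).
              branch 2.1.2.1 (add F q4):
                × closes — contains both q4 and not q4.
              branch 2.1.2.2 (add T (not q5 implies not q4)):
                T (not q5 implies not q4): β-rule — branch into F not q5  //  T not q4.
                  branch 2.1.2.2.1 (add F not q5):
                    ○ open, literals {q2=1, q4=1, q5=1}.
                  branch 2.1.2.2.2 (add T not q4):
                    × closes — contains both q4 and not q4.
      branch 2.2 (add T not q3):
        ○ open, literals {q3=0}.
9 branches closed, 7 open.
Each open branch fixes some atoms; the unmentioned ones are free. Counting distinct full assignments: branch {q1=1, q2=0, q4=1, q5=1} (q3) contributes 2 new; branch {q1=1, q2=0, q4=0, q5=0} (q3) contributes 2 new; branch {q1=1, q2=0, q4=0, q5=0} (q3) contributes 0 new; branch {q1=0, q2=1, q4=0, q5=0} (q3) contributes 2 new; branch {q2=1, q4=1, q5=1} (q3, q1) contributes 4 new; branch {q2=1, q4=1, q5=1} (q3, q1) contributes 0 new; branch {q3=0} (q4, q1, q5, q2) contributes 11 new. Total: 21.

21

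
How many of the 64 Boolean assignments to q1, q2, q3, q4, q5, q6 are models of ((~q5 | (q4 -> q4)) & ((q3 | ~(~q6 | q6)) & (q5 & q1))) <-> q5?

Initial set: {(((~q5 | (q4 -> q4)) & ((q3 | ~(~q6 | q6)) & (q5 & q1))) <-> q5)}.
(((~q5 | (q4 -> q4)) & ((q3 | ~(~q6 | q6)) & (q5 & q1))) <-> q5): β-rule — branch into ((~q5 | (q4 -> q4)) & ((q3 | ~(~q6 | q6)) & (q5 & q1))), q5  //  ~((~q5 | (q4 -> q4)) & ((q3 | ~(~q6 | q6)) & (q5 & q1))), ~q5.
  branch 1 (add ((~q5 | (q4 -> q4)) & ((q3 | ~(~q6 | q6)) & (q5 & q1))), q5):
    ((~q5 | (q4 -> q4)) & ((q3 | ~(~q6 | q6)) & (q5 & q1))): α-rule — add (~q5 | (q4 -> q4)), ((q3 | ~(~q6 | q6)) & (q5 & q1)).
    ((q3 | ~(~q6 | q6)) & (q5 & q1)): α-rule — add (q3 | ~(~q6 | q6)), (q5 & q1).
    (q5 & q1): α-rule — add q5, q1.
    (~q5 | (q4 -> q4)): β-rule — branch into ~q5  //  (q4 -> q4).
      branch 1.1 (add ~q5):
        × closes — contains both q5 and ~q5.
      branch 1.2 (add (q4 -> q4)):
        (q3 | ~(~q6 | q6)): β-rule — branch into q3  //  ~(~q6 | q6).
          branch 1.2.1 (add q3):
            (q4 -> q4): β-rule — branch into ~q4  //  q4.
              branch 1.2.1.1 (add ~q4):
                ○ open, literals {q1=1, q3=1, q4=0, q5=1}.
              branch 1.2.1.2 (add q4):
                ○ open, literals {q1=1, q3=1, q4=1, q5=1}.
          branch 1.2.2 (add ~(~q6 | q6)):
            ~(~q6 | q6): α-rule — add ~~q6, ~q6.
            × closes — contains both q6 and ~q6.
  branch 2 (add ~((~q5 | (q4 -> q4)) & ((q3 | ~(~q6 | q6)) & (q5 & q1))), ~q5):
    ~((~q5 | (q4 -> q4)) & ((q3 | ~(~q6 | q6)) & (q5 & q1))): β-rule — branch into ~(~q5 | (q4 -> q4))  //  ~((q3 | ~(~q6 | q6)) & (q5 & q1)).
      branch 2.1 (add ~(~q5 | (q4 -> q4))):
        ~(~q5 | (q4 -> q4)): α-rule — add ~~q5, ~(q4 -> q4).
        × closes — contains both q5 and ~q5.
      branch 2.2 (add ~((q3 | ~(~q6 | q6)) & (q5 & q1))):
        ~((q3 | ~(~q6 | q6)) & (q5 & q1)): β-rule — branch into ~(q3 | ~(~q6 | q6))  //  ~(q5 & q1).
          branch 2.2.1 (add ~(q3 | ~(~q6 | q6))):
            ~(q3 | ~(~q6 | q6)): α-rule — add ~q3, ~~(~q6 | q6).
            ~~(~q6 | q6): β-rule — branch into ~q6  //  q6.
              branch 2.2.1.1 (add ~q6):
                ○ open, literals {q3=0, q5=0, q6=0}.
              branch 2.2.1.2 (add q6):
                ○ open, literals {q3=0, q5=0, q6=1}.
          branch 2.2.2 (add ~(q5 & q1)):
            ~(q5 & q1): β-rule — branch into ~q5  //  ~q1.
              branch 2.2.2.1 (add ~q5):
                ○ open, literals {q5=0}.
              branch 2.2.2.2 (add ~q1):
                ○ open, literals {q1=0, q5=0}.
3 branches closed, 6 open.
Each open branch fixes some atoms; the unmentioned ones are free. Counting distinct full assignments: branch {q1=1, q3=1, q4=0, q5=1} (q2, q6) contributes 4 new; branch {q1=1, q3=1, q4=1, q5=1} (q2, q6) contributes 4 new; branch {q3=0, q5=0, q6=0} (q1, q2, q4) contributes 8 new; branch {q3=0, q5=0, q6=1} (q1, q2, q4) contributes 8 new; branch {q5=0} (q1, q2, q3, q4, q6) contributes 16 new; branch {q1=0, q5=0} (q2, q3, q4, q6) contributes 0 new. Total: 40.

40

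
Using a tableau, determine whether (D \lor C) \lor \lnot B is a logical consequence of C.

Initial set: {C; \lnot ((D \lor C) \lor \lnot B)}.
\lnot ((D \lor C) \lor \lnot B): α-rule — add \lnot (D \lor C), \lnot \lnot B.
\lnot (D \lor C): α-rule — add \lnot D, \lnot C.
× closes — contains both C and \lnot C.
All 1 branch closes.
Every branch closed, so the premises entail the conclusion.

Yes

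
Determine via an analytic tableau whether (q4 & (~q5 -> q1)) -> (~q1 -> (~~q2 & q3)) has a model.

Satisfiable

Initial set: {((q4 & (~q5 -> q1)) -> (~q1 -> (~~q2 & q3)))}.
((q4 & (~q5 -> q1)) -> (~q1 -> (~~q2 & q3))): β-rule — branch into ~(q4 & (~q5 -> q1))  //  (~q1 -> (~~q2 & q3)).
  branch 1 (add ~(q4 & (~q5 -> q1))):
    ~(q4 & (~q5 -> q1)): β-rule — branch into ~q4  //  ~(~q5 -> q1).
      branch 1.1 (add ~q4):
        ○ open, literals {q4=false}.
      branch 1.2 (add ~(~q5 -> q1)):
        ~(~q5 -> q1): α-rule — add ~q5, ~q1.
        ○ open, literals {q1=false, q5=false}.
  branch 2 (add (~q1 -> (~~q2 & q3))):
    (~q1 -> (~~q2 & q3)): β-rule — branch into ~~q1  //  (~~q2 & q3).
      branch 2.1 (add ~~q1):
        ○ open, literals {q1=true}.
      branch 2.2 (add (~~q2 & q3)):
        (~~q2 & q3): α-rule — add ~~q2, q3.
        ~~q2: drop double negation, giving q2.
        ○ open, literals {q2=true, q3=true}.
0 branches closed, 4 open.
An open branch gives a satisfying assignment: q4=false.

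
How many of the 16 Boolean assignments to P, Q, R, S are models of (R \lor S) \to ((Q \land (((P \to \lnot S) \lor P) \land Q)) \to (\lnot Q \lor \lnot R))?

Initial set: {((R \lor S) \to ((Q \land (((P \to \lnot S) \lor P) \land Q)) \to (\lnot Q \lor \lnot R)))}.
((R \lor S) \to ((Q \land (((P \to \lnot S) \lor P) \land Q)) \to (\lnot Q \lor \lnot R))): β-rule — branch into \lnot (R \lor S)  //  ((Q \land (((P \to \lnot S) \lor P) \land Q)) \to (\lnot Q \lor \lnot R)).
  branch 1 (add \lnot (R \lor S)):
    \lnot (R \lor S): α-rule — add \lnot R, \lnot S.
    ○ open, literals {R=F, S=F}.
  branch 2 (add ((Q \land (((P \to \lnot S) \lor P) \land Q)) \to (\lnot Q \lor \lnot R))):
    ((Q \land (((P \to \lnot S) \lor P) \land Q)) \to (\lnot Q \lor \lnot R)): β-rule — branch into \lnot (Q \land (((P \to \lnot S) \lor P) \land Q))  //  (\lnot Q \lor \lnot R).
      branch 2.1 (add \lnot (Q \land (((P \to \lnot S) \lor P) \land Q))):
        \lnot (Q \land (((P \to \lnot S) \lor P) \land Q)): β-rule — branch into \lnot Q  //  \lnot (((P \to \lnot S) \lor P) \land Q).
          branch 2.1.1 (add \lnot Q):
            ○ open, literals {Q=F}.
          branch 2.1.2 (add \lnot (((P \to \lnot S) \lor P) \land Q)):
            \lnot (((P \to \lnot S) \lor P) \land Q): β-rule — branch into \lnot ((P \to \lnot S) \lor P)  //  \lnot Q.
              branch 2.1.2.1 (add \lnot ((P \to \lnot S) \lor P)):
                \lnot ((P \to \lnot S) \lor P): α-rule — add \lnot (P \to \lnot S), \lnot P.
                \lnot (P \to \lnot S): α-rule — add P, \lnot \lnot S.
                × closes — contains both P and \lnot P.
              branch 2.1.2.2 (add \lnot Q):
                ○ open, literals {Q=F}.
      branch 2.2 (add (\lnot Q \lor \lnot R)):
        (\lnot Q \lor \lnot R): β-rule — branch into \lnot Q  //  \lnot R.
          branch 2.2.1 (add \lnot Q):
            ○ open, literals {Q=F}.
          branch 2.2.2 (add \lnot R):
            ○ open, literals {R=F}.
1 branch closed, 5 open.
Each open branch fixes some atoms; the unmentioned ones are free. Counting distinct full assignments: branch {R=F, S=F} (P, Q) contributes 4 new; branch {Q=F} (P, R, S) contributes 6 new; branch {Q=F} (P, R, S) contributes 0 new; branch {Q=F} (P, R, S) contributes 0 new; branch {R=F} (P, Q, S) contributes 2 new. Total: 12.

12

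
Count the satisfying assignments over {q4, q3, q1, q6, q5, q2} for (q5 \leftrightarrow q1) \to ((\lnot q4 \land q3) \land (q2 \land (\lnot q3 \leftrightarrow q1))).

34

Initial set: {T ((q5 \leftrightarrow q1) \to ((\lnot q4 \land q3) \land (q2 \land (\lnot q3 \leftrightarrow q1))))}.
T ((q5 \leftrightarrow q1) \to ((\lnot q4 \land q3) \land (q2 \land (\lnot q3 \leftrightarrow q1)))): β-rule — branch into F (q5 \leftrightarrow q1)  //  T ((\lnot q4 \land q3) \land (q2 \land (\lnot q3 \leftrightarrow q1))).
  branch 1 (add F (q5 \leftrightarrow q1)):
    F (q5 \leftrightarrow q1): β-rule — branch into T q5, F q1  //  F q5, T q1.
      branch 1.1 (add T q5, F q1):
        ○ open, literals {q1=false, q5=true}.
      branch 1.2 (add F q5, T q1):
        ○ open, literals {q1=true, q5=false}.
  branch 2 (add T ((\lnot q4 \land q3) \land (q2 \land (\lnot q3 \leftrightarrow q1)))):
    T ((\lnot q4 \land q3) \land (q2 \land (\lnot q3 \leftrightarrow q1))): α-rule — add T (\lnot q4 \land q3), T (q2 \land (\lnot q3 \leftrightarrow q1)).
    T (\lnot q4 \land q3): α-rule — add T \lnot q4, T q3.
    T (q2 \land (\lnot q3 \leftrightarrow q1)): α-rule — add T q2, T (\lnot q3 \leftrightarrow q1).
    T (\lnot q3 \leftrightarrow q1): β-rule — branch into T \lnot q3, T q1  //  F \lnot q3, F q1.
      branch 2.1 (add T \lnot q3, T q1):
        × closes — contains both q3 and \lnot q3.
      branch 2.2 (add F \lnot q3, F q1):
        ○ open, literals {q1=false, q2=true, q3=true, q4=false}.
1 branch closed, 3 open.
Each open branch fixes some atoms; the unmentioned ones are free. Counting distinct full assignments: branch {q1=false, q5=true} (q4, q3, q6, q2) contributes 16 new; branch {q1=true, q5=false} (q4, q3, q6, q2) contributes 16 new; branch {q1=false, q2=true, q3=true, q4=false} (q6, q5) contributes 2 new. Total: 34.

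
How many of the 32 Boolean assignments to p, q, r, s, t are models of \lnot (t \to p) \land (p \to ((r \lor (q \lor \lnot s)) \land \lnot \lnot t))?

8

Initial set: {(\lnot (t \to p) \land (p \to ((r \lor (q \lor \lnot s)) \land \lnot \lnot t)))}.
(\lnot (t \to p) \land (p \to ((r \lor (q \lor \lnot s)) \land \lnot \lnot t))): α-rule — add \lnot (t \to p), (p \to ((r \lor (q \lor \lnot s)) \land \lnot \lnot t)).
\lnot (t \to p): α-rule — add t, \lnot p.
(p \to ((r \lor (q \lor \lnot s)) \land \lnot \lnot t)): β-rule — branch into \lnot p  //  ((r \lor (q \lor \lnot s)) \land \lnot \lnot t).
  branch 1 (add \lnot p):
    ○ open, literals {p=F, t=T}.
  branch 2 (add ((r \lor (q \lor \lnot s)) \land \lnot \lnot t)):
    ((r \lor (q \lor \lnot s)) \land \lnot \lnot t): α-rule — add (r \lor (q \lor \lnot s)), \lnot \lnot t.
    \lnot \lnot t: drop double negation, giving t.
    (r \lor (q \lor \lnot s)): β-rule — branch into r  //  (q \lor \lnot s).
      branch 2.1 (add r):
        ○ open, literals {p=F, r=T, t=T}.
      branch 2.2 (add (q \lor \lnot s)):
        (q \lor \lnot s): β-rule — branch into q  //  \lnot s.
          branch 2.2.1 (add q):
            ○ open, literals {p=F, q=T, t=T}.
          branch 2.2.2 (add \lnot s):
            ○ open, literals {p=F, s=F, t=T}.
0 branches closed, 4 open.
Each open branch fixes some atoms; the unmentioned ones are free. Counting distinct full assignments: branch {p=F, t=T} (q, r, s) contributes 8 new; branch {p=F, r=T, t=T} (q, s) contributes 0 new; branch {p=F, q=T, t=T} (r, s) contributes 0 new; branch {p=F, s=F, t=T} (q, r) contributes 0 new. Total: 8.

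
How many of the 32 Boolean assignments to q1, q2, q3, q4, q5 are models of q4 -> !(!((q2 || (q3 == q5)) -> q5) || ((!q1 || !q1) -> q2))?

19

Initial set: {T (q4 -> !(!((q2 || (q3 == q5)) -> q5) || ((!q1 || !q1) -> q2)))}.
T (q4 -> !(!((q2 || (q3 == q5)) -> q5) || ((!q1 || !q1) -> q2))): β-rule — branch into F q4  //  T !(!((q2 || (q3 == q5)) -> q5) || ((!q1 || !q1) -> q2)).
  branch 1 (add F q4):
    ○ open, literals {q4=0}.
  branch 2 (add T !(!((q2 || (q3 == q5)) -> q5) || ((!q1 || !q1) -> q2))):
    T !(!((q2 || (q3 == q5)) -> q5) || ((!q1 || !q1) -> q2)): α-rule — add F !((q2 || (q3 == q5)) -> q5), F ((!q1 || !q1) -> q2).
    F ((!q1 || !q1) -> q2): α-rule — add T (!q1 || !q1), F q2.
    F !((q2 || (q3 == q5)) -> q5): β-rule — branch into F (q2 || (q3 == q5))  //  T q5.
      branch 2.1 (add F (q2 || (q3 == q5))):
        F (q2 || (q3 == q5)): α-rule — add F q2, F (q3 == q5).
        T (!q1 || !q1): β-rule — branch into T !q1  //  T !q1.
          branch 2.1.1 (add T !q1):
            F (q3 == q5): β-rule — branch into T q3, F q5  //  F q3, T q5.
              branch 2.1.1.1 (add T q3, F q5):
                ○ open, literals {q1=0, q2=0, q3=1, q5=0}.
              branch 2.1.1.2 (add F q3, T q5):
                ○ open, literals {q1=0, q2=0, q3=0, q5=1}.
          branch 2.1.2 (add T !q1):
            F (q3 == q5): β-rule — branch into T q3, F q5  //  F q3, T q5.
              branch 2.1.2.1 (add T q3, F q5):
                ○ open, literals {q1=0, q2=0, q3=1, q5=0}.
              branch 2.1.2.2 (add F q3, T q5):
                ○ open, literals {q1=0, q2=0, q3=0, q5=1}.
      branch 2.2 (add T q5):
        T (!q1 || !q1): β-rule — branch into T !q1  //  T !q1.
          branch 2.2.1 (add T !q1):
            ○ open, literals {q1=0, q2=0, q5=1}.
          branch 2.2.2 (add T !q1):
            ○ open, literals {q1=0, q2=0, q5=1}.
0 branches closed, 7 open.
Each open branch fixes some atoms; the unmentioned ones are free. Counting distinct full assignments: branch {q4=0} (q1, q2, q3, q5) contributes 16 new; branch {q1=0, q2=0, q3=1, q5=0} (q4) contributes 1 new; branch {q1=0, q2=0, q3=0, q5=1} (q4) contributes 1 new; branch {q1=0, q2=0, q3=1, q5=0} (q4) contributes 0 new; branch {q1=0, q2=0, q3=0, q5=1} (q4) contributes 0 new; branch {q1=0, q2=0, q5=1} (q3, q4) contributes 1 new; branch {q1=0, q2=0, q5=1} (q3, q4) contributes 0 new. Total: 19.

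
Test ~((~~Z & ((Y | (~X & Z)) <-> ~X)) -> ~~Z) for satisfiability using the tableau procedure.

Unsatisfiable

Initial set: {~((~~Z & ((Y | (~X & Z)) <-> ~X)) -> ~~Z)}.
~((~~Z & ((Y | (~X & Z)) <-> ~X)) -> ~~Z): α-rule — add (~~Z & ((Y | (~X & Z)) <-> ~X)), ~~~Z.
(~~Z & ((Y | (~X & Z)) <-> ~X)): α-rule — add ~~Z, ((Y | (~X & Z)) <-> ~X).
~~~Z: drop double negation, giving ~Z.
~~Z: drop double negation, giving Z.
× closes — contains both Z and ~Z.
All 1 branch closes.
Every branch closed; the formula is unsatisfiable.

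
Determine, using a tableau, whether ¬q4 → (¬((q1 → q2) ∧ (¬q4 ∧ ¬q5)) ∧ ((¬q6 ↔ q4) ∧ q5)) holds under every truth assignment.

Assume the negation and expand:
Initial set: {¬(¬q4 → (¬((q1 → q2) ∧ (¬q4 ∧ ¬q5)) ∧ ((¬q6 ↔ q4) ∧ q5)))}.
¬(¬q4 → (¬((q1 → q2) ∧ (¬q4 ∧ ¬q5)) ∧ ((¬q6 ↔ q4) ∧ q5))): α-rule — add ¬q4, ¬(¬((q1 → q2) ∧ (¬q4 ∧ ¬q5)) ∧ ((¬q6 ↔ q4) ∧ q5)).
¬(¬((q1 → q2) ∧ (¬q4 ∧ ¬q5)) ∧ ((¬q6 ↔ q4) ∧ q5)): β-rule — branch into ¬¬((q1 → q2) ∧ (¬q4 ∧ ¬q5))  //  ¬((¬q6 ↔ q4) ∧ q5).
  branch 1 (add ¬¬((q1 → q2) ∧ (¬q4 ∧ ¬q5))):
    ¬¬((q1 → q2) ∧ (¬q4 ∧ ¬q5)): α-rule — add (q1 → q2), (¬q4 ∧ ¬q5).
    (¬q4 ∧ ¬q5): α-rule — add ¬q4, ¬q5.
    (q1 → q2): β-rule — branch into ¬q1  //  q2.
      branch 1.1 (add ¬q1):
        ○ open, literals {q1=F, q4=F, q5=F}.
      branch 1.2 (add q2):
        ○ open, literals {q2=T, q4=F, q5=F}.
  branch 2 (add ¬((¬q6 ↔ q4) ∧ q5)):
    ¬((¬q6 ↔ q4) ∧ q5): β-rule — branch into ¬(¬q6 ↔ q4)  //  ¬q5.
      branch 2.1 (add ¬(¬q6 ↔ q4)):
        ¬(¬q6 ↔ q4): β-rule — branch into ¬q6, ¬q4  //  ¬¬q6, q4.
          branch 2.1.1 (add ¬q6, ¬q4):
            ○ open, literals {q4=F, q6=F}.
          branch 2.1.2 (add ¬¬q6, q4):
            × closes — contains both q4 and ¬q4.
      branch 2.2 (add ¬q5):
        ○ open, literals {q4=F, q5=F}.
1 branch closed, 4 open.
An open branch gives a countermodel: q1=F, q4=F, q5=F (unmentioned atoms arbitrary); under it the original formula is false.

Not valid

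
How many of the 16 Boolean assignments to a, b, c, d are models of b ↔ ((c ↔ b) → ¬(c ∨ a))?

6

Initial set: {(b ↔ ((c ↔ b) → ¬(c ∨ a)))}.
(b ↔ ((c ↔ b) → ¬(c ∨ a))): β-rule — branch into b, ((c ↔ b) → ¬(c ∨ a))  //  ¬b, ¬((c ↔ b) → ¬(c ∨ a)).
  branch 1 (add b, ((c ↔ b) → ¬(c ∨ a))):
    ((c ↔ b) → ¬(c ∨ a)): β-rule — branch into ¬(c ↔ b)  //  ¬(c ∨ a).
      branch 1.1 (add ¬(c ↔ b)):
        ¬(c ↔ b): β-rule — branch into c, ¬b  //  ¬c, b.
          branch 1.1.1 (add c, ¬b):
            × closes — contains both b and ¬b.
          branch 1.1.2 (add ¬c, b):
            ○ open, literals {b=T, c=F}.
      branch 1.2 (add ¬(c ∨ a)):
        ¬(c ∨ a): α-rule — add ¬c, ¬a.
        ○ open, literals {a=F, b=T, c=F}.
  branch 2 (add ¬b, ¬((c ↔ b) → ¬(c ∨ a))):
    ¬((c ↔ b) → ¬(c ∨ a)): α-rule — add (c ↔ b), ¬¬(c ∨ a).
    (c ↔ b): β-rule — branch into c, b  //  ¬c, ¬b.
      branch 2.1 (add c, b):
        × closes — contains both b and ¬b.
      branch 2.2 (add ¬c, ¬b):
        ¬¬(c ∨ a): β-rule — branch into c  //  a.
          branch 2.2.1 (add c):
            × closes — contains both c and ¬c.
          branch 2.2.2 (add a):
            ○ open, literals {a=T, b=F, c=F}.
3 branches closed, 3 open.
Each open branch fixes some atoms; the unmentioned ones are free. Counting distinct full assignments: branch {b=T, c=F} (a, d) contributes 4 new; branch {a=F, b=T, c=F} (d) contributes 0 new; branch {a=T, b=F, c=F} (d) contributes 2 new. Total: 6.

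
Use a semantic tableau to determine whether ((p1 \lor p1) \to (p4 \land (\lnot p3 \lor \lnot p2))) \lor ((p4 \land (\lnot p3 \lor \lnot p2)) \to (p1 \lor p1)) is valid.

Valid

Assume the negation and expand:
Initial set: {\lnot (((p1 \lor p1) \to (p4 \land (\lnot p3 \lor \lnot p2))) \lor ((p4 \land (\lnot p3 \lor \lnot p2)) \to (p1 \lor p1)))}.
\lnot (((p1 \lor p1) \to (p4 \land (\lnot p3 \lor \lnot p2))) \lor ((p4 \land (\lnot p3 \lor \lnot p2)) \to (p1 \lor p1))): α-rule — add \lnot ((p1 \lor p1) \to (p4 \land (\lnot p3 \lor \lnot p2))), \lnot ((p4 \land (\lnot p3 \lor \lnot p2)) \to (p1 \lor p1)).
\lnot ((p1 \lor p1) \to (p4 \land (\lnot p3 \lor \lnot p2))): α-rule — add (p1 \lor p1), \lnot (p4 \land (\lnot p3 \lor \lnot p2)).
\lnot ((p4 \land (\lnot p3 \lor \lnot p2)) \to (p1 \lor p1)): α-rule — add (p4 \land (\lnot p3 \lor \lnot p2)), \lnot (p1 \lor p1).
(p4 \land (\lnot p3 \lor \lnot p2)): α-rule — add p4, (\lnot p3 \lor \lnot p2).
\lnot (p1 \lor p1): α-rule — add \lnot p1, \lnot p1.
(p1 \lor p1): β-rule — branch into p1  //  p1.
  branch 1 (add p1):
    × closes — contains both p1 and \lnot p1.
  branch 2 (add p1):
    × closes — contains both p1 and \lnot p1.
All 2 branches close.
Every branch closed, so the negation is unsatisfiable and the formula is valid.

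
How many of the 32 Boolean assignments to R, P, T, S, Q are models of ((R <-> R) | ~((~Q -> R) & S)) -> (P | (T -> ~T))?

Initial set: {(((R <-> R) | ~((~Q -> R) & S)) -> (P | (T -> ~T)))}.
(((R <-> R) | ~((~Q -> R) & S)) -> (P | (T -> ~T))): β-rule — branch into ~((R <-> R) | ~((~Q -> R) & S))  //  (P | (T -> ~T)).
  branch 1 (add ~((R <-> R) | ~((~Q -> R) & S))):
    ~((R <-> R) | ~((~Q -> R) & S)): α-rule — add ~(R <-> R), ~~((~Q -> R) & S).
    ~~((~Q -> R) & S): α-rule — add (~Q -> R), S.
    ~(R <-> R): β-rule — branch into R, ~R  //  ~R, R.
      branch 1.1 (add R, ~R):
        × closes — contains both R and ~R.
      branch 1.2 (add ~R, R):
        × closes — contains both R and ~R.
  branch 2 (add (P | (T -> ~T))):
    (P | (T -> ~T)): β-rule — branch into P  //  (T -> ~T).
      branch 2.1 (add P):
        ○ open, literals {P=T}.
      branch 2.2 (add (T -> ~T)):
        (T -> ~T): β-rule — branch into ~T  //  ~T.
          branch 2.2.1 (add ~T):
            ○ open, literals {T=F}.
          branch 2.2.2 (add ~T):
            ○ open, literals {T=F}.
2 branches closed, 3 open.
Each open branch fixes some atoms; the unmentioned ones are free. Counting distinct full assignments: branch {P=T} (R, T, S, Q) contributes 16 new; branch {T=F} (R, P, S, Q) contributes 8 new; branch {T=F} (R, P, S, Q) contributes 0 new. Total: 24.

24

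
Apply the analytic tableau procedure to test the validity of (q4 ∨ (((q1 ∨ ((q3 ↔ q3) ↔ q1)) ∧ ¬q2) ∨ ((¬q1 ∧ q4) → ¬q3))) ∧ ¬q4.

Not valid

Assume the negation and expand:
Initial set: {¬((q4 ∨ (((q1 ∨ ((q3 ↔ q3) ↔ q1)) ∧ ¬q2) ∨ ((¬q1 ∧ q4) → ¬q3))) ∧ ¬q4)}.
¬((q4 ∨ (((q1 ∨ ((q3 ↔ q3) ↔ q1)) ∧ ¬q2) ∨ ((¬q1 ∧ q4) → ¬q3))) ∧ ¬q4): β-rule — branch into ¬(q4 ∨ (((q1 ∨ ((q3 ↔ q3) ↔ q1)) ∧ ¬q2) ∨ ((¬q1 ∧ q4) → ¬q3)))  //  ¬¬q4.
  branch 1 (add ¬(q4 ∨ (((q1 ∨ ((q3 ↔ q3) ↔ q1)) ∧ ¬q2) ∨ ((¬q1 ∧ q4) → ¬q3)))):
    ¬(q4 ∨ (((q1 ∨ ((q3 ↔ q3) ↔ q1)) ∧ ¬q2) ∨ ((¬q1 ∧ q4) → ¬q3))): α-rule — add ¬q4, ¬(((q1 ∨ ((q3 ↔ q3) ↔ q1)) ∧ ¬q2) ∨ ((¬q1 ∧ q4) → ¬q3)).
    ¬(((q1 ∨ ((q3 ↔ q3) ↔ q1)) ∧ ¬q2) ∨ ((¬q1 ∧ q4) → ¬q3)): α-rule — add ¬((q1 ∨ ((q3 ↔ q3) ↔ q1)) ∧ ¬q2), ¬((¬q1 ∧ q4) → ¬q3).
    ¬((¬q1 ∧ q4) → ¬q3): α-rule — add (¬q1 ∧ q4), ¬¬q3.
    (¬q1 ∧ q4): α-rule — add ¬q1, q4.
    × closes — contains both q4 and ¬q4.
  branch 2 (add ¬¬q4):
    ○ open, literals {q4=true}.
1 branch closed, 1 open.
An open branch gives a countermodel: q4=true (unmentioned atoms arbitrary); under it the original formula is false.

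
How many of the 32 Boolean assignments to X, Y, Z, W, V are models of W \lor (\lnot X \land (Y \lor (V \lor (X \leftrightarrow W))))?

Initial set: {(W \lor (\lnot X \land (Y \lor (V \lor (X \leftrightarrow W)))))}.
(W \lor (\lnot X \land (Y \lor (V \lor (X \leftrightarrow W))))): β-rule — branch into W  //  (\lnot X \land (Y \lor (V \lor (X \leftrightarrow W)))).
  branch 1 (add W):
    ○ open, literals {W=1}.
  branch 2 (add (\lnot X \land (Y \lor (V \lor (X \leftrightarrow W))))):
    (\lnot X \land (Y \lor (V \lor (X \leftrightarrow W)))): α-rule — add \lnot X, (Y \lor (V \lor (X \leftrightarrow W))).
    (Y \lor (V \lor (X \leftrightarrow W))): β-rule — branch into Y  //  (V \lor (X \leftrightarrow W)).
      branch 2.1 (add Y):
        ○ open, literals {X=0, Y=1}.
      branch 2.2 (add (V \lor (X \leftrightarrow W))):
        (V \lor (X \leftrightarrow W)): β-rule — branch into V  //  (X \leftrightarrow W).
          branch 2.2.1 (add V):
            ○ open, literals {V=1, X=0}.
          branch 2.2.2 (add (X \leftrightarrow W)):
            (X \leftrightarrow W): β-rule — branch into X, W  //  \lnot X, \lnot W.
              branch 2.2.2.1 (add X, W):
                × closes — contains both X and \lnot X.
              branch 2.2.2.2 (add \lnot X, \lnot W):
                ○ open, literals {W=0, X=0}.
1 branch closed, 4 open.
Each open branch fixes some atoms; the unmentioned ones are free. Counting distinct full assignments: branch {W=1} (X, Y, Z, V) contributes 16 new; branch {X=0, Y=1} (Z, W, V) contributes 4 new; branch {V=1, X=0} (Y, Z, W) contributes 2 new; branch {W=0, X=0} (Y, Z, V) contributes 2 new. Total: 24.

24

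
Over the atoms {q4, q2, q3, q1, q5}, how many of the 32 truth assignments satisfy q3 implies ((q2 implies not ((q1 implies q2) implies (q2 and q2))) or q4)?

Initial set: {(q3 implies ((q2 implies not ((q1 implies q2) implies (q2 and q2))) or q4))}.
(q3 implies ((q2 implies not ((q1 implies q2) implies (q2 and q2))) or q4)): β-rule — branch into not q3  //  ((q2 implies not ((q1 implies q2) implies (q2 and q2))) or q4).
  branch 1 (add not q3):
    ○ open, literals {q3=false}.
  branch 2 (add ((q2 implies not ((q1 implies q2) implies (q2 and q2))) or q4)):
    ((q2 implies not ((q1 implies q2) implies (q2 and q2))) or q4): β-rule — branch into (q2 implies not ((q1 implies q2) implies (q2 and q2)))  //  q4.
      branch 2.1 (add (q2 implies not ((q1 implies q2) implies (q2 and q2)))):
        (q2 implies not ((q1 implies q2) implies (q2 and q2))): β-rule — branch into not q2  //  not ((q1 implies q2) implies (q2 and q2)).
          branch 2.1.1 (add not q2):
            ○ open, literals {q2=false}.
          branch 2.1.2 (add not ((q1 implies q2) implies (q2 and q2))):
            not ((q1 implies q2) implies (q2 and q2)): α-rule — add (q1 implies q2), not (q2 and q2).
            (q1 implies q2): β-rule — branch into not q1  //  q2.
              branch 2.1.2.1 (add not q1):
                not (q2 and q2): β-rule — branch into not q2  //  not q2.
                  branch 2.1.2.1.1 (add not q2):
                    ○ open, literals {q1=false, q2=false}.
                  branch 2.1.2.1.2 (add not q2):
                    ○ open, literals {q1=false, q2=false}.
              branch 2.1.2.2 (add q2):
                not (q2 and q2): β-rule — branch into not q2  //  not q2.
                  branch 2.1.2.2.1 (add not q2):
                    × closes — contains both q2 and not q2.
                  branch 2.1.2.2.2 (add not q2):
                    × closes — contains both q2 and not q2.
      branch 2.2 (add q4):
        ○ open, literals {q4=true}.
2 branches closed, 5 open.
Each open branch fixes some atoms; the unmentioned ones are free. Counting distinct full assignments: branch {q3=false} (q4, q2, q1, q5) contributes 16 new; branch {q2=false} (q4, q3, q1, q5) contributes 8 new; branch {q1=false, q2=false} (q4, q3, q5) contributes 0 new; branch {q1=false, q2=false} (q4, q3, q5) contributes 0 new; branch {q4=true} (q2, q3, q1, q5) contributes 4 new. Total: 28.

28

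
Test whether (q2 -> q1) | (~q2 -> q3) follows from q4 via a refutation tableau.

Yes

Initial set: {q4; ~((q2 -> q1) | (~q2 -> q3))}.
~((q2 -> q1) | (~q2 -> q3)): α-rule — add ~(q2 -> q1), ~(~q2 -> q3).
~(q2 -> q1): α-rule — add q2, ~q1.
~(~q2 -> q3): α-rule — add ~q2, ~q3.
× closes — contains both q2 and ~q2.
All 1 branch closes.
Every branch closed, so the premises entail the conclusion.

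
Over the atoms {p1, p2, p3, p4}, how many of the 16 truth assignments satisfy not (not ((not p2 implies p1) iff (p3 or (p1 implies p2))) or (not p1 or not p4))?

3

Initial set: {T not (not ((not p2 implies p1) iff (p3 or (p1 implies p2))) or (not p1 or not p4))}.
T not (not ((not p2 implies p1) iff (p3 or (p1 implies p2))) or (not p1 or not p4)): α-rule — add F not ((not p2 implies p1) iff (p3 or (p1 implies p2))), F (not p1 or not p4).
F (not p1 or not p4): α-rule — add F not p1, F not p4.
F not ((not p2 implies p1) iff (p3 or (p1 implies p2))): β-rule — branch into T (not p2 implies p1), T (p3 or (p1 implies p2))  //  F (not p2 implies p1), F (p3 or (p1 implies p2)).
  branch 1 (add T (not p2 implies p1), T (p3 or (p1 implies p2))):
    T (not p2 implies p1): β-rule — branch into F not p2  //  T p1.
      branch 1.1 (add F not p2):
        T (p3 or (p1 implies p2)): β-rule — branch into T p3  //  T (p1 implies p2).
          branch 1.1.1 (add T p3):
            ○ open, literals {p1=1, p2=1, p3=1, p4=1}.
          branch 1.1.2 (add T (p1 implies p2)):
            T (p1 implies p2): β-rule — branch into F p1  //  T p2.
              branch 1.1.2.1 (add F p1):
                × closes — contains both p1 and not p1.
              branch 1.1.2.2 (add T p2):
                ○ open, literals {p1=1, p2=1, p4=1}.
      branch 1.2 (add T p1):
        T (p3 or (p1 implies p2)): β-rule — branch into T p3  //  T (p1 implies p2).
          branch 1.2.1 (add T p3):
            ○ open, literals {p1=1, p3=1, p4=1}.
          branch 1.2.2 (add T (p1 implies p2)):
            T (p1 implies p2): β-rule — branch into F p1  //  T p2.
              branch 1.2.2.1 (add F p1):
                × closes — contains both p1 and not p1.
              branch 1.2.2.2 (add T p2):
                ○ open, literals {p1=1, p2=1, p4=1}.
  branch 2 (add F (not p2 implies p1), F (p3 or (p1 implies p2))):
    F (not p2 implies p1): α-rule — add T not p2, F p1.
    × closes — contains both p1 and not p1.
3 branches closed, 4 open.
Each open branch fixes some atoms; the unmentioned ones are free. Counting distinct full assignments: branch {p1=1, p2=1, p3=1, p4=1} (none free) contributes 1 new; branch {p1=1, p2=1, p4=1} (p3) contributes 1 new; branch {p1=1, p3=1, p4=1} (p2) contributes 1 new; branch {p1=1, p2=1, p4=1} (p3) contributes 0 new. Total: 3.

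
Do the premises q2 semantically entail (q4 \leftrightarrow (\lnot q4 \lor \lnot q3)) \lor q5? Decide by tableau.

No

Initial set: {q2; \lnot ((q4 \leftrightarrow (\lnot q4 \lor \lnot q3)) \lor q5)}.
\lnot ((q4 \leftrightarrow (\lnot q4 \lor \lnot q3)) \lor q5): α-rule — add \lnot (q4 \leftrightarrow (\lnot q4 \lor \lnot q3)), \lnot q5.
\lnot (q4 \leftrightarrow (\lnot q4 \lor \lnot q3)): β-rule — branch into q4, \lnot (\lnot q4 \lor \lnot q3)  //  \lnot q4, (\lnot q4 \lor \lnot q3).
  branch 1 (add q4, \lnot (\lnot q4 \lor \lnot q3)):
    \lnot (\lnot q4 \lor \lnot q3): α-rule — add \lnot \lnot q4, \lnot \lnot q3.
    ○ open, literals {q2=1, q3=1, q4=1, q5=0}.
  branch 2 (add \lnot q4, (\lnot q4 \lor \lnot q3)):
    (\lnot q4 \lor \lnot q3): β-rule — branch into \lnot q4  //  \lnot q3.
      branch 2.1 (add \lnot q4):
        ○ open, literals {q2=1, q4=0, q5=0}.
      branch 2.2 (add \lnot q3):
        ○ open, literals {q2=1, q3=0, q4=0, q5=0}.
0 branches closed, 3 open.
An open branch gives a countermodel: q2=1, q3=1, q4=1, q5=0 (unmentioned atoms arbitrary); the premises hold there but the conclusion fails.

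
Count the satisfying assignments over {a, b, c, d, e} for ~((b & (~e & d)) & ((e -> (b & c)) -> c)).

Initial set: {T ~((b & (~e & d)) & ((e -> (b & c)) -> c))}.
T ~((b & (~e & d)) & ((e -> (b & c)) -> c)): β-rule — branch into F (b & (~e & d))  //  F ((e -> (b & c)) -> c).
  branch 1 (add F (b & (~e & d))):
    F (b & (~e & d)): β-rule — branch into F b  //  F (~e & d).
      branch 1.1 (add F b):
        ○ open, literals {b=0}.
      branch 1.2 (add F (~e & d)):
        F (~e & d): β-rule — branch into F ~e  //  F d.
          branch 1.2.1 (add F ~e):
            ○ open, literals {e=1}.
          branch 1.2.2 (add F d):
            ○ open, literals {d=0}.
  branch 2 (add F ((e -> (b & c)) -> c)):
    F ((e -> (b & c)) -> c): α-rule — add T (e -> (b & c)), F c.
    T (e -> (b & c)): β-rule — branch into F e  //  T (b & c).
      branch 2.1 (add F e):
        ○ open, literals {c=0, e=0}.
      branch 2.2 (add T (b & c)):
        T (b & c): α-rule — add T b, T c.
        × closes — contains both c and ~c.
1 branch closed, 4 open.
Each open branch fixes some atoms; the unmentioned ones are free. Counting distinct full assignments: branch {b=0} (a, c, d, e) contributes 16 new; branch {e=1} (a, b, c, d) contributes 8 new; branch {d=0} (a, b, c, e) contributes 4 new; branch {c=0, e=0} (a, b, d) contributes 2 new. Total: 30.

30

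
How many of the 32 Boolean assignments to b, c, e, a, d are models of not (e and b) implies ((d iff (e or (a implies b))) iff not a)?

Initial set: {(not (e and b) implies ((d iff (e or (a implies b))) iff not a))}.
(not (e and b) implies ((d iff (e or (a implies b))) iff not a)): β-rule — branch into not not (e and b)  //  ((d iff (e or (a implies b))) iff not a).
  branch 1 (add not not (e and b)):
    not not (e and b): α-rule — add e, b.
    ○ open, literals {b=1, e=1}.
  branch 2 (add ((d iff (e or (a implies b))) iff not a)):
    ((d iff (e or (a implies b))) iff not a): β-rule — branch into (d iff (e or (a implies b))), not a  //  not (d iff (e or (a implies b))), not not a.
      branch 2.1 (add (d iff (e or (a implies b))), not a):
        (d iff (e or (a implies b))): β-rule — branch into d, (e or (a implies b))  //  not d, not (e or (a implies b)).
          branch 2.1.1 (add d, (e or (a implies b))):
            (e or (a implies b)): β-rule — branch into e  //  (a implies b).
              branch 2.1.1.1 (add e):
                ○ open, literals {a=0, d=1, e=1}.
              branch 2.1.1.2 (add (a implies b)):
                (a implies b): β-rule — branch into not a  //  b.
                  branch 2.1.1.2.1 (add not a):
                    ○ open, literals {a=0, d=1}.
                  branch 2.1.1.2.2 (add b):
                    ○ open, literals {a=0, b=1, d=1}.
          branch 2.1.2 (add not d, not (e or (a implies b))):
            not (e or (a implies b)): α-rule — add not e, not (a implies b).
            not (a implies b): α-rule — add a, not b.
            × closes — contains both a and not a.
      branch 2.2 (add not (d iff (e or (a implies b))), not not a):
        not (d iff (e or (a implies b))): β-rule — branch into d, not (e or (a implies b))  //  not d, (e or (a implies b)).
          branch 2.2.1 (add d, not (e or (a implies b))):
            not (e or (a implies b)): α-rule — add not e, not (a implies b).
            not (a implies b): α-rule — add a, not b.
            ○ open, literals {a=1, b=0, d=1, e=0}.
          branch 2.2.2 (add not d, (e or (a implies b))):
            (e or (a implies b)): β-rule — branch into e  //  (a implies b).
              branch 2.2.2.1 (add e):
                ○ open, literals {a=1, d=0, e=1}.
              branch 2.2.2.2 (add (a implies b)):
                (a implies b): β-rule — branch into not a  //  b.
                  branch 2.2.2.2.1 (add not a):
                    × closes — contains both a and not a.
                  branch 2.2.2.2.2 (add b):
                    ○ open, literals {a=1, b=1, d=0}.
2 branches closed, 7 open.
Each open branch fixes some atoms; the unmentioned ones are free. Counting distinct full assignments: branch {b=1, e=1} (c, a, d) contributes 8 new; branch {a=0, d=1, e=1} (b, c) contributes 2 new; branch {a=0, d=1} (b, c, e) contributes 4 new; branch {a=0, b=1, d=1} (c, e) contributes 0 new; branch {a=1, b=0, d=1, e=0} (c) contributes 2 new; branch {a=1, d=0, e=1} (b, c) contributes 2 new; branch {a=1, b=1, d=0} (c, e) contributes 2 new. Total: 20.

20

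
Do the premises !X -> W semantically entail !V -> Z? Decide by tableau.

Initial set: {(!X -> W); !(!V -> Z)}.
!(!V -> Z): α-rule — add !V, !Z.
(!X -> W): β-rule — branch into !!X  //  W.
  branch 1 (add !!X):
    ○ open, literals {V=F, X=T, Z=F}.
  branch 2 (add W):
    ○ open, literals {V=F, W=T, Z=F}.
0 branches closed, 2 open.
An open branch gives a countermodel: V=F, X=T, Z=F (unmentioned atoms arbitrary); the premises hold there but the conclusion fails.

No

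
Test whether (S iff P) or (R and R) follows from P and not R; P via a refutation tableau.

No

Initial set: {(P and not R); P; not ((S iff P) or (R and R))}.
(P and not R): α-rule — add P, not R.
not ((S iff P) or (R and R)): α-rule — add not (S iff P), not (R and R).
not (S iff P): β-rule — branch into S, not P  //  not S, P.
  branch 1 (add S, not P):
    × closes — contains both P and not P.
  branch 2 (add not S, P):
    not (R and R): β-rule — branch into not R  //  not R.
      branch 2.1 (add not R):
        ○ open, literals {P=true, R=false, S=false}.
      branch 2.2 (add not R):
        ○ open, literals {P=true, R=false, S=false}.
1 branch closed, 2 open.
An open branch gives a countermodel: P=true, R=false, S=false (unmentioned atoms arbitrary); the premises hold there but the conclusion fails.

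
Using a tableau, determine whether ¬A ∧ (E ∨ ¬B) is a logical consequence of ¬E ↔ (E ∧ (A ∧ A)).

Yes

Initial set: {(¬E ↔ (E ∧ (A ∧ A))); ¬(¬A ∧ (E ∨ ¬B))}.
(¬E ↔ (E ∧ (A ∧ A))): β-rule — branch into ¬E, (E ∧ (A ∧ A))  //  ¬¬E, ¬(E ∧ (A ∧ A)).
  branch 1 (add ¬E, (E ∧ (A ∧ A))):
    (E ∧ (A ∧ A)): α-rule — add E, (A ∧ A).
    × closes — contains both E and ¬E.
  branch 2 (add ¬¬E, ¬(E ∧ (A ∧ A))):
    ¬(¬A ∧ (E ∨ ¬B)): β-rule — branch into ¬¬A  //  ¬(E ∨ ¬B).
      branch 2.1 (add ¬¬A):
        ¬(E ∧ (A ∧ A)): β-rule — branch into ¬E  //  ¬(A ∧ A).
          branch 2.1.1 (add ¬E):
            × closes — contains both E and ¬E.
          branch 2.1.2 (add ¬(A ∧ A)):
            ¬(A ∧ A): β-rule — branch into ¬A  //  ¬A.
              branch 2.1.2.1 (add ¬A):
                × closes — contains both A and ¬A.
              branch 2.1.2.2 (add ¬A):
                × closes — contains both A and ¬A.
      branch 2.2 (add ¬(E ∨ ¬B)):
        ¬(E ∨ ¬B): α-rule — add ¬E, ¬¬B.
        × closes — contains both E and ¬E.
All 5 branches close.
Every branch closed, so the premises entail the conclusion.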